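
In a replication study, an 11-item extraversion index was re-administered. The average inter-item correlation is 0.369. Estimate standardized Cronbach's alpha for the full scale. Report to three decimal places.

standardized Cronbach's alpha = 0.865

Standardized α = k·r̄ / (1 + (k−1)·r̄) = 11 × 0.369 / (1 + 10 × 0.369)
  = 4.0590 / 4.6900 = 0.865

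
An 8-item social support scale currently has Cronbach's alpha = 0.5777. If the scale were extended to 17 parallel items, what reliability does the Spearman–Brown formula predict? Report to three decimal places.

Length factor m = 17/8 = 2.1250
α' = m·α / (1 + (m−1)·α)
   = 17/8 × 0.5777 / (1 + (17/8 − 1) × 0.5777)
   = 1.2276 / 1.6499 = 0.744

predicted reliability = 0.744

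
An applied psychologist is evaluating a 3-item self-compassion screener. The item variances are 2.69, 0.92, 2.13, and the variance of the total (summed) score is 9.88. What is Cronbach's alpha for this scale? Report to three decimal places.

α = 0.629

Σσ²ᵢ = 2.69 + 0.92 + 2.13 = 5.74
α = (k/(k−1))·(1 − Σσ²ᵢ/Var(T)) = (3/2)·(1 − 5.74/9.88) = 0.629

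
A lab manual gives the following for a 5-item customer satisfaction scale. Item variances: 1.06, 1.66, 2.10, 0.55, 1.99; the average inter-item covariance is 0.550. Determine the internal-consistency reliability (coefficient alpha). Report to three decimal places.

α = 0.749

Σσᵢ² = 1.06 + 1.66 + 2.10 + 0.55 + 1.99 = 7.36
Sum of the 10 distinct covariances = 10 × 0.550 = 5.500
total variance = Σσᵢ² + 2·Σcov = 7.36 + 2 × 5.500 = 18.360
α = (5/4)·(1 − 7.36/18.360) = 0.749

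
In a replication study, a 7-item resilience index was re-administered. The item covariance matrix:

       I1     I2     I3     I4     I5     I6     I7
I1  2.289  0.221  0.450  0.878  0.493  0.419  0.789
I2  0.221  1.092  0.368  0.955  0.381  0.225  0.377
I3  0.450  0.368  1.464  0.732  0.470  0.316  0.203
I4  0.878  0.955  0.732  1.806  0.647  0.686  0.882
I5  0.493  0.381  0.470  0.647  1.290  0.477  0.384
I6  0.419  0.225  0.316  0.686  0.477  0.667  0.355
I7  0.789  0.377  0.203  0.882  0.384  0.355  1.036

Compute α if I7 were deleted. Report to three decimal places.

Remaining items: I1, I2, I3, I4, I5, I6 (k = 6).
Σσ²ᵢ = 2.289 + 1.092 + 1.464 + 1.806 + 1.290 + 0.667 = 8.608
σ²_T = 8.608 + 2 × 7.718 = 24.044
α (item deleted) = (6/5)·(1 − 8.608/24.044) = 0.770

α = 0.770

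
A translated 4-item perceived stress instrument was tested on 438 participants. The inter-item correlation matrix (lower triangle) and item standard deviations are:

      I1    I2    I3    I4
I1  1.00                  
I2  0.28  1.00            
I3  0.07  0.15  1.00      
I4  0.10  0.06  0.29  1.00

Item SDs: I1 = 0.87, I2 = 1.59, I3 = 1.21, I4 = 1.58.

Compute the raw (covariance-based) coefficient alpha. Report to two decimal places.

coefficient alpha = 0.41

Σσ²ᵢ = 0.87² + 1.59² + 1.21² + 1.58² = 7.2455
Covariances σ_ij = r_ij · s_i · s_j:
  σ(I1,I2) = 0.28 × 0.87 × 1.59 = 0.3873
  σ(I1,I3) = 0.07 × 0.87 × 1.21 = 0.0737
  σ(I1,I4) = 0.10 × 0.87 × 1.58 = 0.1375
  σ(I2,I3) = 0.15 × 1.59 × 1.21 = 0.2886
  σ(I2,I4) = 0.06 × 1.59 × 1.58 = 0.1507
  σ(I3,I4) = 0.29 × 1.21 × 1.58 = 0.5544
σ²_T = Σσ²ᵢ + 2·Σσ_ij = 7.2455 + 2 × 1.5922 = 10.4299
α = (4/3)·(1 − 7.2455/10.4299) = 0.41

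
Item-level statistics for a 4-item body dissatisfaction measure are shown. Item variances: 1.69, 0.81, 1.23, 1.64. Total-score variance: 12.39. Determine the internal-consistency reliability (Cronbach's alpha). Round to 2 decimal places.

α = 0.76

Σσᵢ² = 1.69 + 0.81 + 1.23 + 1.64 = 5.37
α = (k/(k−1))·(1 − Σσᵢ²/σ²_T) = (4/3)·(1 − 5.37/12.39) = 0.76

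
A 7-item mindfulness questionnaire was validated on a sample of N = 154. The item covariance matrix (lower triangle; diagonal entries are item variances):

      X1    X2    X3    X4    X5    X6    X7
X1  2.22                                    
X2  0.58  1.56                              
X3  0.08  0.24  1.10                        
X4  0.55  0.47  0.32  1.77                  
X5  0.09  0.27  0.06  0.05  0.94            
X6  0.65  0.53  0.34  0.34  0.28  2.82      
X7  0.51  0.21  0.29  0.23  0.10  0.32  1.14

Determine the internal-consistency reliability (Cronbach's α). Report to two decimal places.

Cronbach's α = 0.62

Σσ²ᵢ = 2.22 + 1.56 + 1.10 + 1.77 + 0.94 + 2.82 + 1.14 = 11.55
Sum of off-diagonal covariances = 6.51
Var(T) = 11.55 + 2 × 6.51 = 24.57
α = (k/(k−1))·(1 − Σσ²ᵢ/Var(T)) = (7/6)·(1 − 11.55/24.57) = 0.62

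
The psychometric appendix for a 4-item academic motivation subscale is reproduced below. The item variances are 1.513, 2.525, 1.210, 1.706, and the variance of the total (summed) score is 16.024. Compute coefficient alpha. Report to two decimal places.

ΣVar(i) = 1.513 + 2.525 + 1.210 + 1.706 = 6.954
α = (k/(k−1))·(1 − ΣVar(i)/σ²_total) = (4/3)·(1 − 6.954/16.024) = 0.75

coefficient alpha = 0.75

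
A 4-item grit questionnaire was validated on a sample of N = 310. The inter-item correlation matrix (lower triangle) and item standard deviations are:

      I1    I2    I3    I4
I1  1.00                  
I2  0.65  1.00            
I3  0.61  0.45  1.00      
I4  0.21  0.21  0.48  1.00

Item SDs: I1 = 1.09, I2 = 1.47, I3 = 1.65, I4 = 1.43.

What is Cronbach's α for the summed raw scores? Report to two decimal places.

α = 0.74

Σσ²ᵢ = 1.09² + 1.47² + 1.65² + 1.43² = 8.1164
Covariances σ_ij = r_ij · s_i · s_j:
  σ(I1,I2) = 0.65 × 1.09 × 1.47 = 1.0415
  σ(I1,I3) = 0.61 × 1.09 × 1.65 = 1.0971
  σ(I1,I4) = 0.21 × 1.09 × 1.43 = 0.3273
  σ(I2,I3) = 0.45 × 1.47 × 1.65 = 1.0915
  σ(I2,I4) = 0.21 × 1.47 × 1.43 = 0.4414
  σ(I3,I4) = 0.48 × 1.65 × 1.43 = 1.1326
σ²_T = Σσ²ᵢ + 2·Σσ_ij = 8.1164 + 2 × 5.1314 = 18.3792
α = (4/3)·(1 − 8.1164/18.3792) = 0.74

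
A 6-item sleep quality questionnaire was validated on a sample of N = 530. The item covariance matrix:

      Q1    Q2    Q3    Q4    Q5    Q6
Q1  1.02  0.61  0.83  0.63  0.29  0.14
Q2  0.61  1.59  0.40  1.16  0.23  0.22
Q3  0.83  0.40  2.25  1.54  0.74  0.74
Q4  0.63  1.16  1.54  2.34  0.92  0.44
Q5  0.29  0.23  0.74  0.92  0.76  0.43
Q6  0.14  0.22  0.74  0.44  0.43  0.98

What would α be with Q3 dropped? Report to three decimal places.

α = 0.753

Remaining items: Q1, Q2, Q4, Q5, Q6 (k = 5).
ΣVar(i) = 1.02 + 1.59 + 2.34 + 0.76 + 0.98 = 6.69
σ²_total = 6.69 + 2 × 5.07 = 16.83
α (item deleted) = (5/4)·(1 − 6.69/16.83) = 0.753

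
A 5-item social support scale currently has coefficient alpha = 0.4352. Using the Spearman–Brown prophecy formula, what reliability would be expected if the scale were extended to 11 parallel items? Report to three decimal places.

Length factor m = 11/5 = 2.2000
α' = m·α / (1 + (m−1)·α)
   = 11/5 × 0.4352 / (1 + (11/5 − 1) × 0.4352)
   = 0.9574 / 1.5222 = 0.629

predicted reliability = 0.629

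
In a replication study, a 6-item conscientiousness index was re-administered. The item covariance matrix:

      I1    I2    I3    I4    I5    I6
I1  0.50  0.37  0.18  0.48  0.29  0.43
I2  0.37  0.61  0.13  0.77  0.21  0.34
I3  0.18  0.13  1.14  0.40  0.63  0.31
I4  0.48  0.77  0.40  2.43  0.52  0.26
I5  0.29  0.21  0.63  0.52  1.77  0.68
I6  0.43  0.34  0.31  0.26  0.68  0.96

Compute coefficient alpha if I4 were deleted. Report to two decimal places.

coefficient alpha = 0.74

Remaining items: I1, I2, I3, I5, I6 (k = 5).
Σσ²ᵢ = 0.50 + 0.61 + 1.14 + 1.77 + 0.96 = 4.98
Var(T) = 4.98 + 2 × 3.57 = 12.12
α (item deleted) = (5/4)·(1 − 4.98/12.12) = 0.74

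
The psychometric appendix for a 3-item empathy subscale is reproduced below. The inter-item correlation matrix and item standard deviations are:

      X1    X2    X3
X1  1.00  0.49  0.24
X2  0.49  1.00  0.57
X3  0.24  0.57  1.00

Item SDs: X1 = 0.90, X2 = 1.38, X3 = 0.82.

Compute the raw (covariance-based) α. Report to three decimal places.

Σσ²ᵢ = 0.90² + 1.38² + 0.82² = 3.3868
Covariances σ_ij = r_ij · s_i · s_j:
  σ(X1,X2) = 0.49 × 0.90 × 1.38 = 0.6086
  σ(X1,X3) = 0.24 × 0.90 × 0.82 = 0.1771
  σ(X2,X3) = 0.57 × 1.38 × 0.82 = 0.6450
σ²_T = Σσ²ᵢ + 2·Σσ_ij = 3.3868 + 2 × 1.4307 = 6.2482
α = (3/2)·(1 − 3.3868/6.2482) = 0.687

α = 0.687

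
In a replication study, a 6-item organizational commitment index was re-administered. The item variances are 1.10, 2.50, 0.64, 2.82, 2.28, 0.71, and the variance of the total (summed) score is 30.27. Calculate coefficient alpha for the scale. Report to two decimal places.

Σσ²ᵢ = 1.10 + 2.50 + 0.64 + 2.82 + 2.28 + 0.71 = 10.05
α = (k/(k−1))·(1 − Σσ²ᵢ/Var(T)) = (6/5)·(1 − 10.05/30.27) = 0.80

coefficient alpha = 0.80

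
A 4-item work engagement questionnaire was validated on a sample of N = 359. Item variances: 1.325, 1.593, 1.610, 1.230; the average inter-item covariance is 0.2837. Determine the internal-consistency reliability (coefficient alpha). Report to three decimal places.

Σσᵢ² = 1.325 + 1.593 + 1.610 + 1.230 = 5.758
Sum of the 6 distinct covariances = 6 × 0.2837 = 1.7022
total variance = Σσᵢ² + 2·Σcov = 5.758 + 2 × 1.7022 = 9.1624
α = (4/3)·(1 − 5.758/9.1624) = 0.495

α = 0.495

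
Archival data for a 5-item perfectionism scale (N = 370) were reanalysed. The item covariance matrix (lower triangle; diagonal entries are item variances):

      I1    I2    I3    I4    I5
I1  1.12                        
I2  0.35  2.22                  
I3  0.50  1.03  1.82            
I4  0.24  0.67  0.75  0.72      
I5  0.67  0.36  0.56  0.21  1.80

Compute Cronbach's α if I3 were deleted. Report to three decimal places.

Cronbach's α = 0.614

Remaining items: I1, I2, I4, I5 (k = 4).
ΣVar(i) = 1.12 + 2.22 + 0.72 + 1.80 = 5.86
total variance = 5.86 + 2 × 2.50 = 10.86
α (item deleted) = (4/3)·(1 − 5.86/10.86) = 0.614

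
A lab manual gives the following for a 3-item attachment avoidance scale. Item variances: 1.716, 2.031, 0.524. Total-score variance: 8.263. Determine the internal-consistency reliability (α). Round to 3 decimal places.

sum of item variances = 1.716 + 2.031 + 0.524 = 4.271
α = (k/(k−1))·(1 − sum of item variances/Var(T)) = (3/2)·(1 − 4.271/8.263) = 0.725

α = 0.725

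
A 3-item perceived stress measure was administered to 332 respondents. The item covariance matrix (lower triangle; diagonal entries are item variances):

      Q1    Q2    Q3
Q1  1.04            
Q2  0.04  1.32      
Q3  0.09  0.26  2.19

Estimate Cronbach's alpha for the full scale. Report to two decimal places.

Cronbach's alpha = 0.22

ΣVar(i) = 1.04 + 1.32 + 2.19 = 4.55
Σ_{i<j} σ_ij = 0.39
σ²_total = 4.55 + 2 × 0.39 = 5.33
α = (k/(k−1))·(1 − ΣVar(i)/σ²_total) = (3/2)·(1 − 4.55/5.33) = 0.22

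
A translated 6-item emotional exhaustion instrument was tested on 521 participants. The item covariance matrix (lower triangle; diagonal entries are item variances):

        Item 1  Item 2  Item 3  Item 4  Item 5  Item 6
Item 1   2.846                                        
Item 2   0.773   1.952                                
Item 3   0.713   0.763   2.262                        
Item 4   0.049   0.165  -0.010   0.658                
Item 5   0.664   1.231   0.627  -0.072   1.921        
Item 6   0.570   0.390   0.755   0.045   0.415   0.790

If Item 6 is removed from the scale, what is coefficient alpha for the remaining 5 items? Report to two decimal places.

coefficient alpha = 0.63

Remaining items: Item 1, Item 2, Item 3, Item 4, Item 5 (k = 5).
ΣVar(i) = 2.846 + 1.952 + 2.262 + 0.658 + 1.921 = 9.639
σ²_total = 9.639 + 2 × 4.903 = 19.445
α (item deleted) = (5/4)·(1 − 9.639/19.445) = 0.63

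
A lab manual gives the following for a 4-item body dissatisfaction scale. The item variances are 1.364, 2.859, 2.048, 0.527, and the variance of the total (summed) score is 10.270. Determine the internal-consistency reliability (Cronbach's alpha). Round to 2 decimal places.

sum of item variances = 1.364 + 2.859 + 2.048 + 0.527 = 6.798
α = (k/(k−1))·(1 − sum of item variances/σ²_T) = (4/3)·(1 − 6.798/10.270) = 0.45

Cronbach's alpha = 0.45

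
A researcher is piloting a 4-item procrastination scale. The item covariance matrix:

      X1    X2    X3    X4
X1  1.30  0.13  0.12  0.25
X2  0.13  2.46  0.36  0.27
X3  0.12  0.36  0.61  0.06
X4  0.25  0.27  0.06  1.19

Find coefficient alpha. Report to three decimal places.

Σσ²ᵢ = 1.30 + 2.46 + 0.61 + 1.19 = 5.56
Σ_{i<j} σ_ij = 1.19
total variance = 5.56 + 2 × 1.19 = 7.94
α = (k/(k−1))·(1 − Σσ²ᵢ/total variance) = (4/3)·(1 − 5.56/7.94) = 0.400

coefficient alpha = 0.400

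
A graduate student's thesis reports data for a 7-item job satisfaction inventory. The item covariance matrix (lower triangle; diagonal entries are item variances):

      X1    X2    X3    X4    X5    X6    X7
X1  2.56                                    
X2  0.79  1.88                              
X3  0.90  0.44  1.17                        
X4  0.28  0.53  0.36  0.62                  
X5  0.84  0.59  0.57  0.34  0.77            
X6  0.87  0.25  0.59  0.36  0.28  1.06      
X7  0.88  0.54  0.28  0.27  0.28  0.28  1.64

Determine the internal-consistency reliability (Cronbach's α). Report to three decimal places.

Cronbach's α = 0.799

sum of item variances = 2.56 + 1.88 + 1.17 + 0.62 + 0.77 + 1.06 + 1.64 = 9.70
Σ_{i<j} σ_ij = 10.52
Var(T) = 9.70 + 2 × 10.52 = 30.74
α = (k/(k−1))·(1 − sum of item variances/Var(T)) = (7/6)·(1 − 9.70/30.74) = 0.799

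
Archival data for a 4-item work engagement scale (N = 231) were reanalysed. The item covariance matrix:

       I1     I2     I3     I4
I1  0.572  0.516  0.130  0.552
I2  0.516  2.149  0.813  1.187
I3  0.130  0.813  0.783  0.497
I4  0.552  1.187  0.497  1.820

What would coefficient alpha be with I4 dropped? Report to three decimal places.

α = 0.682

Remaining items: I1, I2, I3 (k = 3).
Σσᵢ² = 0.572 + 2.149 + 0.783 = 3.504
total variance = 3.504 + 2 × 1.459 = 6.422
α (item deleted) = (3/2)·(1 − 3.504/6.422) = 0.682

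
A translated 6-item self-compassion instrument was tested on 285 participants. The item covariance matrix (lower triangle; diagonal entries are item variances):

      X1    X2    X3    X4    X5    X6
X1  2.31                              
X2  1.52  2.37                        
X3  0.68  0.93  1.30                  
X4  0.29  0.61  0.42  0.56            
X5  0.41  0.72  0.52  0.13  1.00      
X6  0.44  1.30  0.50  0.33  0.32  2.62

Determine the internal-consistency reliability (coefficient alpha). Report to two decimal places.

α = 0.77

ΣVar(i) = 2.31 + 2.37 + 1.30 + 0.56 + 1.00 + 2.62 = 10.16
Sum of off-diagonal covariances = 9.12
total variance = 10.16 + 2 × 9.12 = 28.40
α = (k/(k−1))·(1 − ΣVar(i)/total variance) = (6/5)·(1 − 10.16/28.40) = 0.77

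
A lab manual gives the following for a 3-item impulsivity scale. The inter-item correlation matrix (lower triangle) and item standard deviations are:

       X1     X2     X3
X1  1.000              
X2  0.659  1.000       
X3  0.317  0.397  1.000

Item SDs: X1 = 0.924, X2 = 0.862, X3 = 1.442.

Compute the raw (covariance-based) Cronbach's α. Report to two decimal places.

α = 0.66

Σσ²ᵢ = 0.924² + 0.862² + 1.442² = 3.6762
Covariances σ_ij = r_ij · s_i · s_j:
  σ(X1,X2) = 0.659 × 0.924 × 0.862 = 0.5249
  σ(X1,X3) = 0.317 × 0.924 × 1.442 = 0.4224
  σ(X2,X3) = 0.397 × 0.862 × 1.442 = 0.4935
σ²_T = Σσ²ᵢ + 2·Σσ_ij = 3.6762 + 2 × 1.4408 = 6.5578
α = (3/2)·(1 − 3.6762/6.5578) = 0.66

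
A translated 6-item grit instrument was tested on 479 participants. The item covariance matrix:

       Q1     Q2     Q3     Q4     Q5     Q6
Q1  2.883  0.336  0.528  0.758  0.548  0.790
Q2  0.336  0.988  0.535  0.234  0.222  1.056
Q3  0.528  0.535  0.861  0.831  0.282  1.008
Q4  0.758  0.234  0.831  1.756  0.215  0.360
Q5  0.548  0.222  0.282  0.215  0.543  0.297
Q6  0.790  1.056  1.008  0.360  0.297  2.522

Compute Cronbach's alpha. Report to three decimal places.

Cronbach's alpha = 0.751

Σσᵢ² = 2.883 + 0.988 + 0.861 + 1.756 + 0.543 + 2.522 = 9.553
Sum of the distinct covariances = 8.000
Var(T) = 9.553 + 2 × 8.000 = 25.553
α = (k/(k−1))·(1 − Σσᵢ²/Var(T)) = (6/5)·(1 − 9.553/25.553) = 0.751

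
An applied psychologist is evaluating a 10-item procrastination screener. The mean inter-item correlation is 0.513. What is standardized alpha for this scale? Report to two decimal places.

Standardized α = k·r̄ / (1 + (k−1)·r̄) = 10 × 0.513 / (1 + 9 × 0.513)
  = 5.1300 / 5.6170 = 0.91

α = 0.91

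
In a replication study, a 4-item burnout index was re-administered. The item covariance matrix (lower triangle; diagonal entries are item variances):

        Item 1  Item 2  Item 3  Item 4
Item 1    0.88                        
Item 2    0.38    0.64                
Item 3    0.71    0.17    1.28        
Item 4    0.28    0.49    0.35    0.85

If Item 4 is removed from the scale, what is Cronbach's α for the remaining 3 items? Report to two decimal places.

Cronbach's α = 0.71

Remaining items: Item 1, Item 2, Item 3 (k = 3).
Σσ²ᵢ = 0.88 + 0.64 + 1.28 = 2.80
σ²_T = 2.80 + 2 × 1.26 = 5.32
α (item deleted) = (3/2)·(1 − 2.80/5.32) = 0.71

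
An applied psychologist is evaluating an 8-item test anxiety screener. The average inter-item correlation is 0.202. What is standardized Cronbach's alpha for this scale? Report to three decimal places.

Standardized α = k·r̄ / (1 + (k−1)·r̄) = 8 × 0.202 / (1 + 7 × 0.202)
  = 1.6160 / 2.4140 = 0.669

α = 0.669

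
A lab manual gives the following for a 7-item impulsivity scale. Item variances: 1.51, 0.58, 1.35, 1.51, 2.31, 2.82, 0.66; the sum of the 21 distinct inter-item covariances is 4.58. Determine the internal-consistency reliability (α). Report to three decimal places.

α = 0.537

ΣVar(i) = 1.51 + 0.58 + 1.35 + 1.51 + 2.31 + 2.82 + 0.66 = 10.74
Sum of distinct covariances = 4.58
σ²_total = ΣVar(i) + 2·Σcov = 10.74 + 2 × 4.58 = 19.90
α = (7/6)·(1 − 10.74/19.90) = 0.537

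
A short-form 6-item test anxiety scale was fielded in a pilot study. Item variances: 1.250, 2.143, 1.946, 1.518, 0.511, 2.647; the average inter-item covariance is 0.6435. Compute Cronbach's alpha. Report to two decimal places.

Cronbach's alpha = 0.79

sum of item variances = 1.250 + 2.143 + 1.946 + 1.518 + 0.511 + 2.647 = 10.015
Sum of the 15 distinct covariances = 15 × 0.6435 = 9.6525
total variance = sum of item variances + 2·Σcov = 10.015 + 2 × 9.6525 = 29.3200
α = (6/5)·(1 − 10.015/29.3200) = 0.79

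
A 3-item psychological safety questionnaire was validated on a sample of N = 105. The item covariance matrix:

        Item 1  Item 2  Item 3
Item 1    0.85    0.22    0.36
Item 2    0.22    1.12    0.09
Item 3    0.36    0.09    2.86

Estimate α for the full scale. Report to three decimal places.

α = 0.326

ΣVar(i) = 0.85 + 1.12 + 2.86 = 4.83
Sum of off-diagonal covariances = 0.67
total variance = 4.83 + 2 × 0.67 = 6.17
α = (k/(k−1))·(1 − ΣVar(i)/total variance) = (3/2)·(1 − 4.83/6.17) = 0.326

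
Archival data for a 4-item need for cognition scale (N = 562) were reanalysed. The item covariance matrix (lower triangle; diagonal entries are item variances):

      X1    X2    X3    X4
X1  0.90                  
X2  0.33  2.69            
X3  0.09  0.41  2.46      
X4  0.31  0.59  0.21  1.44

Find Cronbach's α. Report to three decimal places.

α = 0.455

Σσ²ᵢ = 0.90 + 2.69 + 2.46 + 1.44 = 7.49
Σ_{i<j} σ_ij = 1.94
total variance = 7.49 + 2 × 1.94 = 11.37
α = (k/(k−1))·(1 − Σσ²ᵢ/total variance) = (4/3)·(1 − 7.49/11.37) = 0.455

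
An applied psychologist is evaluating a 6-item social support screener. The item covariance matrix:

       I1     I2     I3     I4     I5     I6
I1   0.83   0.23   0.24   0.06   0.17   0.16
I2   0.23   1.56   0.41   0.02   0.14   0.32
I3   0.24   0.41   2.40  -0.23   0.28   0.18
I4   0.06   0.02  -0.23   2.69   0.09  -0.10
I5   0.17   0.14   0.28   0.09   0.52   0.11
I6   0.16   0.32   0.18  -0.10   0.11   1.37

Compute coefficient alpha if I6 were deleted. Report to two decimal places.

Remaining items: I1, I2, I3, I4, I5 (k = 5).
Σσ²ᵢ = 0.83 + 1.56 + 2.40 + 2.69 + 0.52 = 8.00
Var(T) = 8.00 + 2 × 1.41 = 10.82
α (item deleted) = (5/4)·(1 − 8.00/10.82) = 0.33

coefficient alpha = 0.33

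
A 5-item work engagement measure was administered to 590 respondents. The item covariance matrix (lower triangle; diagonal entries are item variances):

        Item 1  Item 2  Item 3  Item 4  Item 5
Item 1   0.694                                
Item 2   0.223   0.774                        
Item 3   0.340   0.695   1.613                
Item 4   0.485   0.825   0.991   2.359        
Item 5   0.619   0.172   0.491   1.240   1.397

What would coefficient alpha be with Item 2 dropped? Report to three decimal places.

α = 0.772

Remaining items: Item 1, Item 3, Item 4, Item 5 (k = 4).
ΣVar(i) = 0.694 + 1.613 + 2.359 + 1.397 = 6.063
σ²_total = 6.063 + 2 × 4.166 = 14.395
α (item deleted) = (4/3)·(1 − 6.063/14.395) = 0.772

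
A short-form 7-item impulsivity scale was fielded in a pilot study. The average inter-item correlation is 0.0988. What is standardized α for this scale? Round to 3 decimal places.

Standardized α = k·r̄ / (1 + (k−1)·r̄) = 7 × 0.0988 / (1 + 6 × 0.0988)
  = 0.6916 / 1.5928 = 0.434

standardized α = 0.434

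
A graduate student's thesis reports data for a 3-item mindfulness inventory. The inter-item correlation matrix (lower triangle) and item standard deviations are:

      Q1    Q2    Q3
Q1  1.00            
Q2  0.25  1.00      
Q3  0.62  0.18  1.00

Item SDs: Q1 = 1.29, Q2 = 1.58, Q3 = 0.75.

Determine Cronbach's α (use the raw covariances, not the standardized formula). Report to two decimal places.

Σσ²ᵢ = 1.29² + 1.58² + 0.75² = 4.7230
Covariances σ_ij = r_ij · s_i · s_j:
  σ(Q1,Q2) = 0.25 × 1.29 × 1.58 = 0.5096
  σ(Q1,Q3) = 0.62 × 1.29 × 0.75 = 0.5998
  σ(Q2,Q3) = 0.18 × 1.58 × 0.75 = 0.2133
σ²_T = Σσ²ᵢ + 2·Σσ_ij = 4.7230 + 2 × 1.3227 = 7.3684
α = (3/2)·(1 − 4.7230/7.3684) = 0.54

α = 0.54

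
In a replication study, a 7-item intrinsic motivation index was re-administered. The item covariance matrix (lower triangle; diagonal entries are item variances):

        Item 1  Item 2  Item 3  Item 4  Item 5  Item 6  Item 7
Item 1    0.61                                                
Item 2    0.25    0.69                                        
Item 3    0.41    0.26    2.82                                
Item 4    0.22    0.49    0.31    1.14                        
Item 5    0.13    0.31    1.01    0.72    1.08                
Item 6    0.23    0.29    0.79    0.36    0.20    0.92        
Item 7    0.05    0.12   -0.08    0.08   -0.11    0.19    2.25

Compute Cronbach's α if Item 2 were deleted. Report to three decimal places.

Remaining items: Item 1, Item 3, Item 4, Item 5, Item 6, Item 7 (k = 6).
Σσ²ᵢ = 0.61 + 2.82 + 1.14 + 1.08 + 0.92 + 2.25 = 8.82
σ²_total = 8.82 + 2 × 4.51 = 17.84
α (item deleted) = (6/5)·(1 − 8.82/17.84) = 0.607

α = 0.607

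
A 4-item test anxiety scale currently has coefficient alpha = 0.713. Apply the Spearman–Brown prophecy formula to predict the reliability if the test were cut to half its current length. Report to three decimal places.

predicted reliability = 0.554

Length factor m = 1/2
α' = m·α / (1 − (1−m)·α)
   = 1/2 × 0.713 / (1 − (1 − 1/2) × 0.713)
   = 0.3565 / 0.6435 = 0.554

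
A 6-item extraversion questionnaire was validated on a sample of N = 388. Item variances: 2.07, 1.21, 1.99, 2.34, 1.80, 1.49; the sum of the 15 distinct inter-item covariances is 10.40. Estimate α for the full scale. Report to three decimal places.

α = 0.787

sum of item variances = 2.07 + 1.21 + 1.99 + 2.34 + 1.80 + 1.49 = 10.90
Sum of distinct covariances = 10.40
σ²_T = sum of item variances + 2·Σcov = 10.90 + 2 × 10.40 = 31.70
α = (6/5)·(1 − 10.90/31.70) = 0.787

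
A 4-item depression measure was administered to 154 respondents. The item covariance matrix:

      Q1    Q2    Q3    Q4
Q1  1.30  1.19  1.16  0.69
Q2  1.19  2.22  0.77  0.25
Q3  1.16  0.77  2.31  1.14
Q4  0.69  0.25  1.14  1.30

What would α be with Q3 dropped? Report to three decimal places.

α = 0.704

Remaining items: Q1, Q2, Q4 (k = 3).
ΣVar(i) = 1.30 + 2.22 + 1.30 = 4.82
Var(T) = 4.82 + 2 × 2.13 = 9.08
α (item deleted) = (3/2)·(1 − 4.82/9.08) = 0.704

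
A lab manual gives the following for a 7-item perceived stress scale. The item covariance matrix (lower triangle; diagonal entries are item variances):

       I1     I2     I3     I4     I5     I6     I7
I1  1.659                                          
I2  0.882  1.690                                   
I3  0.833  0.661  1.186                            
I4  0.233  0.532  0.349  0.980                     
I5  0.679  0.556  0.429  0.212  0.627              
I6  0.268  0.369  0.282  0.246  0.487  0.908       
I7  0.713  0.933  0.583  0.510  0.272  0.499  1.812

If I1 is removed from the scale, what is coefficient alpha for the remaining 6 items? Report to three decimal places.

coefficient alpha = 0.789

Remaining items: I2, I3, I4, I5, I6, I7 (k = 6).
ΣVar(i) = 1.690 + 1.186 + 0.980 + 0.627 + 0.908 + 1.812 = 7.203
Var(T) = 7.203 + 2 × 6.920 = 21.043
α (item deleted) = (6/5)·(1 − 7.203/21.043) = 0.789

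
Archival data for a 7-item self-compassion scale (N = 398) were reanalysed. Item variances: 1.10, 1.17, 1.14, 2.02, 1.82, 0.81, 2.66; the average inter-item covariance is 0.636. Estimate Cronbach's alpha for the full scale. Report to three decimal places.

α = 0.833

Σσ²ᵢ = 1.10 + 1.17 + 1.14 + 2.02 + 1.82 + 0.81 + 2.66 = 10.72
Sum of the 21 distinct covariances = 21 × 0.636 = 13.356
Var(T) = Σσ²ᵢ + 2·Σcov = 10.72 + 2 × 13.356 = 37.432
α = (7/6)·(1 − 10.72/37.432) = 0.833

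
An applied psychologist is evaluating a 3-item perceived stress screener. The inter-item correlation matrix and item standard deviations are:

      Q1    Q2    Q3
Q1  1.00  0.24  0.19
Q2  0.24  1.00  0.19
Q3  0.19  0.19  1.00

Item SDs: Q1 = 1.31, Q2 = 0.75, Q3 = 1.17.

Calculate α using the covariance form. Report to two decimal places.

Σσ²ᵢ = 1.31² + 0.75² + 1.17² = 3.6475
Covariances σ_ij = r_ij · s_i · s_j:
  σ(Q1,Q2) = 0.24 × 1.31 × 0.75 = 0.2358
  σ(Q1,Q3) = 0.19 × 1.31 × 1.17 = 0.2912
  σ(Q2,Q3) = 0.19 × 0.75 × 1.17 = 0.1667
σ²_T = Σσ²ᵢ + 2·Σσ_ij = 3.6475 + 2 × 0.6937 = 5.0349
α = (3/2)·(1 − 3.6475/5.0349) = 0.41

α = 0.41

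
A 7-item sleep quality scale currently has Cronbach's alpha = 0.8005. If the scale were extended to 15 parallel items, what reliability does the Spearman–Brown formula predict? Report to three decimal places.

predicted reliability = 0.896

Length factor m = 15/7 = 2.1429
α' = m·α / (1 + (m−1)·α)
   = 15/7 × 0.8005 / (1 + (15/7 − 1) × 0.8005)
   = 1.7154 / 1.9149 = 0.896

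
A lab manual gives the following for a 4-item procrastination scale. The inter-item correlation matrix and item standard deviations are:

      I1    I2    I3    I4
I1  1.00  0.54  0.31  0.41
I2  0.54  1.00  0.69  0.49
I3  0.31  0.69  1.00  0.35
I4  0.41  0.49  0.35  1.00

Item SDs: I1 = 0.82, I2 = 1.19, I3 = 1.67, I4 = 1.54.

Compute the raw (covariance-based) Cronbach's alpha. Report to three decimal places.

α = 0.748

Σσ²ᵢ = 0.82² + 1.19² + 1.67² + 1.54² = 7.2490
Covariances σ_ij = r_ij · s_i · s_j:
  σ(I1,I2) = 0.54 × 0.82 × 1.19 = 0.5269
  σ(I1,I3) = 0.31 × 0.82 × 1.67 = 0.4245
  σ(I1,I4) = 0.41 × 0.82 × 1.54 = 0.5177
  σ(I2,I3) = 0.69 × 1.19 × 1.67 = 1.3712
  σ(I2,I4) = 0.49 × 1.19 × 1.54 = 0.8980
  σ(I3,I4) = 0.35 × 1.67 × 1.54 = 0.9001
σ²_T = Σσ²ᵢ + 2·Σσ_ij = 7.2490 + 2 × 4.6384 = 16.5258
α = (4/3)·(1 − 7.2490/16.5258) = 0.748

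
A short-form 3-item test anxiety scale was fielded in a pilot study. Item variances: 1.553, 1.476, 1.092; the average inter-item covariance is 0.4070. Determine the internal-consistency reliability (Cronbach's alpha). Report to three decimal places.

α = 0.558

sum of item variances = 1.553 + 1.476 + 1.092 = 4.121
Sum of the 3 distinct covariances = 3 × 0.4070 = 1.2210
total variance = sum of item variances + 2·Σcov = 4.121 + 2 × 1.2210 = 6.5630
α = (3/2)·(1 − 4.121/6.5630) = 0.558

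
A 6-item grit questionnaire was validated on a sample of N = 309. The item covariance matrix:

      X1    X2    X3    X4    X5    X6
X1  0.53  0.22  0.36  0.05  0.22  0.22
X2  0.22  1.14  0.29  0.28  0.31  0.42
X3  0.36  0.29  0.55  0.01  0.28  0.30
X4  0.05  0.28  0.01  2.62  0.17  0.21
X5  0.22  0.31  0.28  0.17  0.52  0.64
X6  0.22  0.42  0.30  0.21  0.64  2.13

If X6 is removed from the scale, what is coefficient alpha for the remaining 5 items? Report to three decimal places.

α = 0.562

Remaining items: X1, X2, X3, X4, X5 (k = 5).
ΣVar(i) = 0.53 + 1.14 + 0.55 + 2.62 + 0.52 = 5.36
σ²_total = 5.36 + 2 × 2.19 = 9.74
α (item deleted) = (5/4)·(1 − 5.36/9.74) = 0.562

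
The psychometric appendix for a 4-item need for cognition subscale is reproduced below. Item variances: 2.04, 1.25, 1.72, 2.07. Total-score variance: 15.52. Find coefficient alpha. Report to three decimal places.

Σσᵢ² = 2.04 + 1.25 + 1.72 + 2.07 = 7.08
α = (k/(k−1))·(1 − Σσᵢ²/total variance) = (4/3)·(1 − 7.08/15.52) = 0.725

α = 0.725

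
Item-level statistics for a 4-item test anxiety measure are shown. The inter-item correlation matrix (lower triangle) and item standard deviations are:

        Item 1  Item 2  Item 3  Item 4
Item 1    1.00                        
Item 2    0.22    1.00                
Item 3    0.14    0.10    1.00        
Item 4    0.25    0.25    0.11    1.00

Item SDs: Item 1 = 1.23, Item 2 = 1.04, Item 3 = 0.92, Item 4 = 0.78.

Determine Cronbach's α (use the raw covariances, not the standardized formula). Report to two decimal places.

α = 0.46

Σσ²ᵢ = 1.23² + 1.04² + 0.92² + 0.78² = 4.0493
Covariances σ_ij = r_ij · s_i · s_j:
  σ(Item 1,Item 2) = 0.22 × 1.23 × 1.04 = 0.2814
  σ(Item 1,Item 3) = 0.14 × 1.23 × 0.92 = 0.1584
  σ(Item 1,Item 4) = 0.25 × 1.23 × 0.78 = 0.2399
  σ(Item 2,Item 3) = 0.10 × 1.04 × 0.92 = 0.0957
  σ(Item 2,Item 4) = 0.25 × 1.04 × 0.78 = 0.2028
  σ(Item 3,Item 4) = 0.11 × 0.92 × 0.78 = 0.0789
σ²_T = Σσ²ᵢ + 2·Σσ_ij = 4.0493 + 2 × 1.0571 = 6.1635
α = (4/3)·(1 − 4.0493/6.1635) = 0.46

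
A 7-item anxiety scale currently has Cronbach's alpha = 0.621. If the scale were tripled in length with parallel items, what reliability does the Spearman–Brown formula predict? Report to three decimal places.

Length factor m = 3
α' = m·α / (1 + (m−1)·α)
   = 3 × 0.621 / (1 + (3 − 1) × 0.621)
   = 1.8630 / 2.2420 = 0.831

predicted reliability = 0.831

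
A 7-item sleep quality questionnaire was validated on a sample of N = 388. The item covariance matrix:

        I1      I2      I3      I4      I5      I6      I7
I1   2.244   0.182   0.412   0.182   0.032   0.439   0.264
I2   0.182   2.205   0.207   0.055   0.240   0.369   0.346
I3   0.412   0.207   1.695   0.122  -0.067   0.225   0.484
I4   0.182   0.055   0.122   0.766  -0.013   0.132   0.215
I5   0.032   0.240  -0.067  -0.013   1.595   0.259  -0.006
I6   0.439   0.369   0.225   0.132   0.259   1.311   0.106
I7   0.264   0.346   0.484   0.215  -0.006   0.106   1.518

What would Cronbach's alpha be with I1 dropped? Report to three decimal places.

α = 0.444

Remaining items: I2, I3, I4, I5, I6, I7 (k = 6).
Σσᵢ² = 2.205 + 1.695 + 0.766 + 1.595 + 1.311 + 1.518 = 9.090
total variance = 9.090 + 2 × 2.674 = 14.438
α (item deleted) = (6/5)·(1 − 9.090/14.438) = 0.444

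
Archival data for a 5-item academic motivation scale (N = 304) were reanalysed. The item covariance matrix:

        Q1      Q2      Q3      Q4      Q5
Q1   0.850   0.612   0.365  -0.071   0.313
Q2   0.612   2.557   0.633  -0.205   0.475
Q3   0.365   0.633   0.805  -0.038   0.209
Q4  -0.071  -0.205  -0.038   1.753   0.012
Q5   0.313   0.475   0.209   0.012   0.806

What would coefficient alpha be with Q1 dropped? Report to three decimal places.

Remaining items: Q2, Q3, Q4, Q5 (k = 4).
Σσᵢ² = 2.557 + 0.805 + 1.753 + 0.806 = 5.921
Var(T) = 5.921 + 2 × 1.086 = 8.093
α (item deleted) = (4/3)·(1 − 5.921/8.093) = 0.358

coefficient alpha = 0.358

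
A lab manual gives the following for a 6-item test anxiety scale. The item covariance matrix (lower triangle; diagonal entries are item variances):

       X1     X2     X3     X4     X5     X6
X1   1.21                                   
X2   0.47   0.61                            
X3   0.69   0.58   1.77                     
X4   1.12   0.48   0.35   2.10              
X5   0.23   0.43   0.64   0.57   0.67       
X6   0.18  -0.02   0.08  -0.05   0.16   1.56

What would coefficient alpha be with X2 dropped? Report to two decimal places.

α = 0.65

Remaining items: X1, X3, X4, X5, X6 (k = 5).
Σσᵢ² = 1.21 + 1.77 + 2.10 + 0.67 + 1.56 = 7.31
total variance = 7.31 + 2 × 3.97 = 15.25
α (item deleted) = (5/4)·(1 − 7.31/15.25) = 0.65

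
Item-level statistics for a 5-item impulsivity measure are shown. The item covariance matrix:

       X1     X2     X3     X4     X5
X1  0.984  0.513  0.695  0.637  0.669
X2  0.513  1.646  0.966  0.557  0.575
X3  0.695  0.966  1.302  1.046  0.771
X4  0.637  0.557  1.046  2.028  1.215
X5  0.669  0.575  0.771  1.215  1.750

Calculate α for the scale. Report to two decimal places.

Σσᵢ² = 0.984 + 1.646 + 1.302 + 2.028 + 1.750 = 7.710
Σ_{i<j} σ_ij = 7.644
σ²_total = 7.710 + 2 × 7.644 = 22.998
α = (k/(k−1))·(1 − Σσᵢ²/σ²_total) = (5/4)·(1 − 7.710/22.998) = 0.83

α = 0.83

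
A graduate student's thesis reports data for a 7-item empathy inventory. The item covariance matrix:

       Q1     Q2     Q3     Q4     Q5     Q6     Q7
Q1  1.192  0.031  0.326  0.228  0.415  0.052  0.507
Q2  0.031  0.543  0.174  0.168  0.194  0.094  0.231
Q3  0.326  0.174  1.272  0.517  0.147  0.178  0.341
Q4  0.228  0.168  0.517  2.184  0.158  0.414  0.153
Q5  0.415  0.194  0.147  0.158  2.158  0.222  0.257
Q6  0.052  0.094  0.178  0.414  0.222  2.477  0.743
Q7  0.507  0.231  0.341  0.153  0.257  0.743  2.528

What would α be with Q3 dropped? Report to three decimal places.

Remaining items: Q1, Q2, Q4, Q5, Q6, Q7 (k = 6).
Σσ²ᵢ = 1.192 + 0.543 + 2.184 + 2.158 + 2.477 + 2.528 = 11.082
σ²_total = 11.082 + 2 × 3.867 = 18.816
α (item deleted) = (6/5)·(1 − 11.082/18.816) = 0.493

α = 0.493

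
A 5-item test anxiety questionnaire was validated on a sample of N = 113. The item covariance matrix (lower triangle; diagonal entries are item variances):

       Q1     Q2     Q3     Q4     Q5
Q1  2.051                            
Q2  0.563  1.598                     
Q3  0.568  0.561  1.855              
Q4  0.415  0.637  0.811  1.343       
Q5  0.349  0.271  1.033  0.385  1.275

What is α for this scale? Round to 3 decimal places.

α = 0.724

sum of item variances = 2.051 + 1.598 + 1.855 + 1.343 + 1.275 = 8.122
Sum of off-diagonal covariances = 5.593
σ²_total = 8.122 + 2 × 5.593 = 19.308
α = (k/(k−1))·(1 − sum of item variances/σ²_total) = (5/4)·(1 − 8.122/19.308) = 0.724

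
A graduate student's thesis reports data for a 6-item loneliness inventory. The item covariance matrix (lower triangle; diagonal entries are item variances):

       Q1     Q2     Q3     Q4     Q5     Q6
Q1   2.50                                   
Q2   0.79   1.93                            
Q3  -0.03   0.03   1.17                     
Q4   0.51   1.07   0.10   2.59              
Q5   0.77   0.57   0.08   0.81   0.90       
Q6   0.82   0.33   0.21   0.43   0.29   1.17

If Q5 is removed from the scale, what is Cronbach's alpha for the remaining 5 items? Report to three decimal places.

Remaining items: Q1, Q2, Q3, Q4, Q6 (k = 5).
Σσ²ᵢ = 2.50 + 1.93 + 1.17 + 2.59 + 1.17 = 9.36
σ²_total = 9.36 + 2 × 4.26 = 17.88
α (item deleted) = (5/4)·(1 − 9.36/17.88) = 0.596

α = 0.596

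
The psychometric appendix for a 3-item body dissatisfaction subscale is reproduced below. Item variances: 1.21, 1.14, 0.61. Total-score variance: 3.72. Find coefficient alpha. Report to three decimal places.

coefficient alpha = 0.306

ΣVar(i) = 1.21 + 1.14 + 0.61 = 2.96
α = (k/(k−1))·(1 − ΣVar(i)/σ²_T) = (3/2)·(1 − 2.96/3.72) = 0.306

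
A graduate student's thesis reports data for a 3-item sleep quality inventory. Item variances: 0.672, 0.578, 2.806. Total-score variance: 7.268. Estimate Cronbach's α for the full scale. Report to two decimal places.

ΣVar(i) = 0.672 + 0.578 + 2.806 = 4.056
α = (k/(k−1))·(1 − ΣVar(i)/σ²_T) = (3/2)·(1 − 4.056/7.268) = 0.66

α = 0.66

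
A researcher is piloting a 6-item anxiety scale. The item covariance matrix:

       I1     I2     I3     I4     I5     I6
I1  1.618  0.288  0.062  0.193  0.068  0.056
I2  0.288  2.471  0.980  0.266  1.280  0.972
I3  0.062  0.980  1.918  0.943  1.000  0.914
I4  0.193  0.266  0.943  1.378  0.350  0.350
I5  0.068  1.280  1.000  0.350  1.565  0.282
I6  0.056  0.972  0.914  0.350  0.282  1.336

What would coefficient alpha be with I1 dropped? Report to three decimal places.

coefficient alpha = 0.786

Remaining items: I2, I3, I4, I5, I6 (k = 5).
Σσᵢ² = 2.471 + 1.918 + 1.378 + 1.565 + 1.336 = 8.668
total variance = 8.668 + 2 × 7.337 = 23.342
α (item deleted) = (5/4)·(1 − 8.668/23.342) = 0.786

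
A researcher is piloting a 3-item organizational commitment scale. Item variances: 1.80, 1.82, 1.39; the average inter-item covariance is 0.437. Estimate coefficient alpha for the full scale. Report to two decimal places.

ΣVar(i) = 1.80 + 1.82 + 1.39 = 5.01
Sum of the 3 distinct covariances = 3 × 0.437 = 1.311
total variance = ΣVar(i) + 2·Σcov = 5.01 + 2 × 1.311 = 7.632
α = (3/2)·(1 − 5.01/7.632) = 0.52

coefficient alpha = 0.52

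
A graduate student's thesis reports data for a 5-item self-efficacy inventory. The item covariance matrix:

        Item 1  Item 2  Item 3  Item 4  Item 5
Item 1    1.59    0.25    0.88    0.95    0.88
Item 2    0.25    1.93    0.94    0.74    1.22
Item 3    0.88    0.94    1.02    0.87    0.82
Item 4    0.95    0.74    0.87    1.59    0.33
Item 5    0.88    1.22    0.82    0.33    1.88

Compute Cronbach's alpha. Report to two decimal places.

Σσ²ᵢ = 1.59 + 1.93 + 1.02 + 1.59 + 1.88 = 8.01
Sum of off-diagonal covariances = 7.88
Var(T) = 8.01 + 2 × 7.88 = 23.77
α = (k/(k−1))·(1 − Σσ²ᵢ/Var(T)) = (5/4)·(1 − 8.01/23.77) = 0.83

Cronbach's alpha = 0.83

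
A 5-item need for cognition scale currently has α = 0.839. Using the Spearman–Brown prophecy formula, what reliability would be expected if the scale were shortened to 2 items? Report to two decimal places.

predicted reliability = 0.68

Length factor m = 2/5 = 0.4000
α' = m·α / (1 − (1−m)·α)
   = 2/5 × 0.839 / (1 − (1 − 2/5) × 0.839)
   = 0.3356 / 0.4966 = 0.68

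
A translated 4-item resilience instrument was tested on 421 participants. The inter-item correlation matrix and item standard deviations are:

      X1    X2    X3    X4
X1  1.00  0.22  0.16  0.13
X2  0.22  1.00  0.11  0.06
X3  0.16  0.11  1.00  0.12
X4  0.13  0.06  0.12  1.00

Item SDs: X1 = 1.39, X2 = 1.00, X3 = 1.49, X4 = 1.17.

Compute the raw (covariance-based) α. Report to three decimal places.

α = 0.378

Σσ²ᵢ = 1.39² + 1.00² + 1.49² + 1.17² = 6.5211
Covariances σ_ij = r_ij · s_i · s_j:
  σ(X1,X2) = 0.22 × 1.39 × 1.00 = 0.3058
  σ(X1,X3) = 0.16 × 1.39 × 1.49 = 0.3314
  σ(X1,X4) = 0.13 × 1.39 × 1.17 = 0.2114
  σ(X2,X3) = 0.11 × 1.00 × 1.49 = 0.1639
  σ(X2,X4) = 0.06 × 1.00 × 1.17 = 0.0702
  σ(X3,X4) = 0.12 × 1.49 × 1.17 = 0.2092
σ²_T = Σσ²ᵢ + 2·Σσ_ij = 6.5211 + 2 × 1.2919 = 9.1049
α = (4/3)·(1 − 6.5211/9.1049) = 0.378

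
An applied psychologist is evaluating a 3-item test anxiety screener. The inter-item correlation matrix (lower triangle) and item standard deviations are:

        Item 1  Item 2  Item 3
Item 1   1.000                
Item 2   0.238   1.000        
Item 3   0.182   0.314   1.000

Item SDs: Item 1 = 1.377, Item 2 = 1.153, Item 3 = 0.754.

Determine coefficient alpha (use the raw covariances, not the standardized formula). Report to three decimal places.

coefficient alpha = 0.460

Σσ²ᵢ = 1.377² + 1.153² + 0.754² = 3.7941
Covariances σ_ij = r_ij · s_i · s_j:
  σ(Item 1,Item 2) = 0.238 × 1.377 × 1.153 = 0.3779
  σ(Item 1,Item 3) = 0.182 × 1.377 × 0.754 = 0.1890
  σ(Item 2,Item 3) = 0.314 × 1.153 × 0.754 = 0.2730
σ²_T = Σσ²ᵢ + 2·Σσ_ij = 3.7941 + 2 × 0.8399 = 5.4739
α = (3/2)·(1 − 3.7941/5.4739) = 0.460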